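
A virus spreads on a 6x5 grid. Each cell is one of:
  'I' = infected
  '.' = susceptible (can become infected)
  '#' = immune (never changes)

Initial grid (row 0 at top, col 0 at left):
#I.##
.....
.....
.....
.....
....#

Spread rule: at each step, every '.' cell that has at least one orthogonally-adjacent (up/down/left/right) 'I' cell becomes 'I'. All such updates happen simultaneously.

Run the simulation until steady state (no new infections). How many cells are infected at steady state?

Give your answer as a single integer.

Step 0 (initial): 1 infected
Step 1: +2 new -> 3 infected
Step 2: +3 new -> 6 infected
Step 3: +4 new -> 10 infected
Step 4: +5 new -> 15 infected
Step 5: +5 new -> 20 infected
Step 6: +4 new -> 24 infected
Step 7: +2 new -> 26 infected
Step 8: +0 new -> 26 infected

Answer: 26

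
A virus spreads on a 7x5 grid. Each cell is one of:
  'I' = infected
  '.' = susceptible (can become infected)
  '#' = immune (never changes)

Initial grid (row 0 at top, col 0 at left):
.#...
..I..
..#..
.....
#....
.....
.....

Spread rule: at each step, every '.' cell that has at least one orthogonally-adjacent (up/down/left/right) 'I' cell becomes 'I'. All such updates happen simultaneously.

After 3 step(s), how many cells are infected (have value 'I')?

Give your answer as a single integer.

Answer: 15

Derivation:
Step 0 (initial): 1 infected
Step 1: +3 new -> 4 infected
Step 2: +5 new -> 9 infected
Step 3: +6 new -> 15 infected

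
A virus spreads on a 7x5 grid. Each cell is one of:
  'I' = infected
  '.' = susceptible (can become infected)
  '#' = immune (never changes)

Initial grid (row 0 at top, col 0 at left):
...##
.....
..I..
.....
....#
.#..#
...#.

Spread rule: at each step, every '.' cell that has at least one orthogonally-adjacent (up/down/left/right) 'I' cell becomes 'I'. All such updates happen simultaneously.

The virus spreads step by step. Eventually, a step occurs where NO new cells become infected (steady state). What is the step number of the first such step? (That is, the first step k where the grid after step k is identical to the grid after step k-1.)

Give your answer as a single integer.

Step 0 (initial): 1 infected
Step 1: +4 new -> 5 infected
Step 2: +8 new -> 13 infected
Step 3: +8 new -> 21 infected
Step 4: +4 new -> 25 infected
Step 5: +2 new -> 27 infected
Step 6: +1 new -> 28 infected
Step 7: +0 new -> 28 infected

Answer: 7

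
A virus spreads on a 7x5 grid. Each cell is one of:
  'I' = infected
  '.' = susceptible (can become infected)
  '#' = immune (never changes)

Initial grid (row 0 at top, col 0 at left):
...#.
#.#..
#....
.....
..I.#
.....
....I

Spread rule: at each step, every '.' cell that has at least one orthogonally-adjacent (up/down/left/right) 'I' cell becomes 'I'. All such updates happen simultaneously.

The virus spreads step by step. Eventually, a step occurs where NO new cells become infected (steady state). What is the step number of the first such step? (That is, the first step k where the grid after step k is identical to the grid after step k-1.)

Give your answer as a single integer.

Step 0 (initial): 2 infected
Step 1: +6 new -> 8 infected
Step 2: +7 new -> 15 infected
Step 3: +6 new -> 21 infected
Step 4: +4 new -> 25 infected
Step 5: +2 new -> 27 infected
Step 6: +3 new -> 30 infected
Step 7: +0 new -> 30 infected

Answer: 7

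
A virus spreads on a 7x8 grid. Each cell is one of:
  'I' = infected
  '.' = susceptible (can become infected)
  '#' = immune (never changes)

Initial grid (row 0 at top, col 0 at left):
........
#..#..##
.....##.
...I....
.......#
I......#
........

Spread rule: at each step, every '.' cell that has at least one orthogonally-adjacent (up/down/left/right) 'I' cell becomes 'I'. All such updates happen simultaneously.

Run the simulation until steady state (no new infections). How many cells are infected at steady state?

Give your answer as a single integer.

Answer: 48

Derivation:
Step 0 (initial): 2 infected
Step 1: +7 new -> 9 infected
Step 2: +11 new -> 20 infected
Step 3: +9 new -> 29 infected
Step 4: +8 new -> 37 infected
Step 5: +6 new -> 43 infected
Step 6: +3 new -> 46 infected
Step 7: +2 new -> 48 infected
Step 8: +0 new -> 48 infected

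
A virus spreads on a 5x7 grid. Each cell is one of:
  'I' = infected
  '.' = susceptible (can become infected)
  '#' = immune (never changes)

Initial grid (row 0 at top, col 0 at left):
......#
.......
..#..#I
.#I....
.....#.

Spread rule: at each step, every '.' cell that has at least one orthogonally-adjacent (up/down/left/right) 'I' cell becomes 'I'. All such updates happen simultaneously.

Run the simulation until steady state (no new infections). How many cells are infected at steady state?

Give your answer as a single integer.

Step 0 (initial): 2 infected
Step 1: +4 new -> 6 infected
Step 2: +7 new -> 13 infected
Step 3: +6 new -> 19 infected
Step 4: +4 new -> 23 infected
Step 5: +3 new -> 26 infected
Step 6: +3 new -> 29 infected
Step 7: +1 new -> 30 infected
Step 8: +0 new -> 30 infected

Answer: 30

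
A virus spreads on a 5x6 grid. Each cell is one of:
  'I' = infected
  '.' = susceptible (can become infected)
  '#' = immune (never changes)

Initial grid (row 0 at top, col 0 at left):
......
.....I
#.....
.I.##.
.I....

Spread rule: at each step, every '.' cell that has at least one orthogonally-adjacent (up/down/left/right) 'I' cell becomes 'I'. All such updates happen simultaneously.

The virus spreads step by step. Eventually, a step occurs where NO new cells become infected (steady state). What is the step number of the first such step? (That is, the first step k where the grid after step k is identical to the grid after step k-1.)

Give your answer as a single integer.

Step 0 (initial): 3 infected
Step 1: +8 new -> 11 infected
Step 2: +7 new -> 18 infected
Step 3: +7 new -> 25 infected
Step 4: +2 new -> 27 infected
Step 5: +0 new -> 27 infected

Answer: 5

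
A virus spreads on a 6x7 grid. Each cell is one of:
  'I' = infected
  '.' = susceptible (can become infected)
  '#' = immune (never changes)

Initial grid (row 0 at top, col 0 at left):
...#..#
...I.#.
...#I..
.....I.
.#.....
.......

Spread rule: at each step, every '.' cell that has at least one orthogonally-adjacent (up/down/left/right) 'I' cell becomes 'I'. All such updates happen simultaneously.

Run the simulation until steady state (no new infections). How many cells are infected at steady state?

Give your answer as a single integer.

Step 0 (initial): 3 infected
Step 1: +6 new -> 9 infected
Step 2: +9 new -> 18 infected
Step 3: +9 new -> 27 infected
Step 4: +5 new -> 32 infected
Step 5: +2 new -> 34 infected
Step 6: +2 new -> 36 infected
Step 7: +1 new -> 37 infected
Step 8: +0 new -> 37 infected

Answer: 37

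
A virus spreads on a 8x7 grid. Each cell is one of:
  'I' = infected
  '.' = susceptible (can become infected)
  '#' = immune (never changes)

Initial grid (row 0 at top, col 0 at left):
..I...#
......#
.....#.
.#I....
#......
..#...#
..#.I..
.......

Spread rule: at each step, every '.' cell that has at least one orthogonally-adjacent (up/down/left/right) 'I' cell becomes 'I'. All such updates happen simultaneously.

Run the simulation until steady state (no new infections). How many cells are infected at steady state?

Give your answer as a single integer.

Answer: 48

Derivation:
Step 0 (initial): 3 infected
Step 1: +10 new -> 13 infected
Step 2: +15 new -> 28 infected
Step 3: +10 new -> 38 infected
Step 4: +7 new -> 45 infected
Step 5: +3 new -> 48 infected
Step 6: +0 new -> 48 infected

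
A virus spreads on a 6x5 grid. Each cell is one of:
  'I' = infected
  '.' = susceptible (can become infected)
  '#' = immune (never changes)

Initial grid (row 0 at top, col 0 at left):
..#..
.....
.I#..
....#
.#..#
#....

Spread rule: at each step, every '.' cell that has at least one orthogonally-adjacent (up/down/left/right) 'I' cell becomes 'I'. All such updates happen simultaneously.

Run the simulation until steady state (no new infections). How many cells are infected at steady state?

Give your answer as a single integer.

Answer: 24

Derivation:
Step 0 (initial): 1 infected
Step 1: +3 new -> 4 infected
Step 2: +5 new -> 9 infected
Step 3: +5 new -> 14 infected
Step 4: +5 new -> 19 infected
Step 5: +4 new -> 23 infected
Step 6: +1 new -> 24 infected
Step 7: +0 new -> 24 infected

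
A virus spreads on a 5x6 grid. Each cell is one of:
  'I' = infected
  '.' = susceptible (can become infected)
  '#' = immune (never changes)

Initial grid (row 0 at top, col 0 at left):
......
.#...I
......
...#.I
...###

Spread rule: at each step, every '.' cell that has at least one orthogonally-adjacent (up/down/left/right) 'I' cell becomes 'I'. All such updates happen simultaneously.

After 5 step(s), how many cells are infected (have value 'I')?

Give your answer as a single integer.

Step 0 (initial): 2 infected
Step 1: +4 new -> 6 infected
Step 2: +3 new -> 9 infected
Step 3: +3 new -> 12 infected
Step 4: +2 new -> 14 infected
Step 5: +3 new -> 17 infected

Answer: 17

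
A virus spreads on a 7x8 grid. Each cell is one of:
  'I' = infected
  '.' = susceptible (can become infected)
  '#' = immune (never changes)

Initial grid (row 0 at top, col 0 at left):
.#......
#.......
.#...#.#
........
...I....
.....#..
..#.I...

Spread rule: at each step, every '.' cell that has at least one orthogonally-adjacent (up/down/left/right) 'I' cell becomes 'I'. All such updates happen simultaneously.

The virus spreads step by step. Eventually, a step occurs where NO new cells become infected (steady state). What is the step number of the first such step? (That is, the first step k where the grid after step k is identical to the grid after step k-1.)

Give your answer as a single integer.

Step 0 (initial): 2 infected
Step 1: +7 new -> 9 infected
Step 2: +7 new -> 16 infected
Step 3: +10 new -> 26 infected
Step 4: +9 new -> 35 infected
Step 5: +8 new -> 43 infected
Step 6: +2 new -> 45 infected
Step 7: +2 new -> 47 infected
Step 8: +1 new -> 48 infected
Step 9: +0 new -> 48 infected

Answer: 9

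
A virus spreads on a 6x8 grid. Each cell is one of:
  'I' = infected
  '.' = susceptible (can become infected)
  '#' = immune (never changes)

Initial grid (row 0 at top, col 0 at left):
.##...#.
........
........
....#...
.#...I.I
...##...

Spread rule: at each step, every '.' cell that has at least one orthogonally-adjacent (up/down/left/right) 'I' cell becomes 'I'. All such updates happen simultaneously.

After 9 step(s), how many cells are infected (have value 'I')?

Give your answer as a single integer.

Answer: 41

Derivation:
Step 0 (initial): 2 infected
Step 1: +6 new -> 8 infected
Step 2: +5 new -> 13 infected
Step 3: +6 new -> 19 infected
Step 4: +7 new -> 26 infected
Step 5: +5 new -> 31 infected
Step 6: +5 new -> 36 infected
Step 7: +3 new -> 39 infected
Step 8: +1 new -> 40 infected
Step 9: +1 new -> 41 infected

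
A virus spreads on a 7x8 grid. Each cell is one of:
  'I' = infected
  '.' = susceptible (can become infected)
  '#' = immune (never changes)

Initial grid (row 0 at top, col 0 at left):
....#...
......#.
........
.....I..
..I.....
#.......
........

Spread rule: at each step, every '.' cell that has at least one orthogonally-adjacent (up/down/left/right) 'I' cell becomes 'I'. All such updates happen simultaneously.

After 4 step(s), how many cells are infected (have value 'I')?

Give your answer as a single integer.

Answer: 47

Derivation:
Step 0 (initial): 2 infected
Step 1: +8 new -> 10 infected
Step 2: +14 new -> 24 infected
Step 3: +13 new -> 37 infected
Step 4: +10 new -> 47 infected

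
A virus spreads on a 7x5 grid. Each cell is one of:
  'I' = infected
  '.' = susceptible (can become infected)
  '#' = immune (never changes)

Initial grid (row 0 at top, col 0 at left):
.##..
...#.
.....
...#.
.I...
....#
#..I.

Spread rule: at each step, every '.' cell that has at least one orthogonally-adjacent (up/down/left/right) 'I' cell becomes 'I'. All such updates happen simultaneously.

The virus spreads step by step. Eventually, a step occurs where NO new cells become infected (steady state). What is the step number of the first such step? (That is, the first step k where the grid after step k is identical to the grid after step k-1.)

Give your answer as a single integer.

Answer: 9

Derivation:
Step 0 (initial): 2 infected
Step 1: +7 new -> 9 infected
Step 2: +7 new -> 16 infected
Step 3: +4 new -> 20 infected
Step 4: +4 new -> 24 infected
Step 5: +2 new -> 26 infected
Step 6: +1 new -> 27 infected
Step 7: +1 new -> 28 infected
Step 8: +1 new -> 29 infected
Step 9: +0 new -> 29 infected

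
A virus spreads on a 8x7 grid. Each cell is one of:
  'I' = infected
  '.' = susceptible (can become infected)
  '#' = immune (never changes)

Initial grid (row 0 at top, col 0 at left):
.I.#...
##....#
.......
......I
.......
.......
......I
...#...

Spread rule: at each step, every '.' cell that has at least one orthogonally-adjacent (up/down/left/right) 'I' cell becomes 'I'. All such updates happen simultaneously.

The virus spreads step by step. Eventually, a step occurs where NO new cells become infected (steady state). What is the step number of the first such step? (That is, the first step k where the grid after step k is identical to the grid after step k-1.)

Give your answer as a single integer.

Answer: 8

Derivation:
Step 0 (initial): 3 infected
Step 1: +8 new -> 11 infected
Step 2: +7 new -> 18 infected
Step 3: +9 new -> 27 infected
Step 4: +8 new -> 35 infected
Step 5: +8 new -> 43 infected
Step 6: +5 new -> 48 infected
Step 7: +3 new -> 51 infected
Step 8: +0 new -> 51 infected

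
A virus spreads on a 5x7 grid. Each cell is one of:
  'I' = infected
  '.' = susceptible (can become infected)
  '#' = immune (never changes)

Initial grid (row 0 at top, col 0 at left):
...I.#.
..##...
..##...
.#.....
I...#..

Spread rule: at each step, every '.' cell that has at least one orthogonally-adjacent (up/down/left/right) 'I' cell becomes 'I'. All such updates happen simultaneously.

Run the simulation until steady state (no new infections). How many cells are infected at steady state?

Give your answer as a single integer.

Answer: 28

Derivation:
Step 0 (initial): 2 infected
Step 1: +4 new -> 6 infected
Step 2: +4 new -> 10 infected
Step 3: +8 new -> 18 infected
Step 4: +4 new -> 22 infected
Step 5: +3 new -> 25 infected
Step 6: +2 new -> 27 infected
Step 7: +1 new -> 28 infected
Step 8: +0 new -> 28 infected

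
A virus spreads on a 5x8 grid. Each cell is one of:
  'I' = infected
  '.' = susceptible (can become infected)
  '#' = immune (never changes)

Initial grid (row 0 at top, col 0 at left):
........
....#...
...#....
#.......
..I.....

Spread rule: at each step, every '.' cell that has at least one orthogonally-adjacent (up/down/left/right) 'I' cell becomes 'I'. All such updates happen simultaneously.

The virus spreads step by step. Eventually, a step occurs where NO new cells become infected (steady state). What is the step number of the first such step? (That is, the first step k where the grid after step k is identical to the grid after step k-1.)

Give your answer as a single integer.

Answer: 10

Derivation:
Step 0 (initial): 1 infected
Step 1: +3 new -> 4 infected
Step 2: +5 new -> 9 infected
Step 3: +4 new -> 13 infected
Step 4: +7 new -> 20 infected
Step 5: +6 new -> 26 infected
Step 6: +5 new -> 31 infected
Step 7: +3 new -> 34 infected
Step 8: +2 new -> 36 infected
Step 9: +1 new -> 37 infected
Step 10: +0 new -> 37 infected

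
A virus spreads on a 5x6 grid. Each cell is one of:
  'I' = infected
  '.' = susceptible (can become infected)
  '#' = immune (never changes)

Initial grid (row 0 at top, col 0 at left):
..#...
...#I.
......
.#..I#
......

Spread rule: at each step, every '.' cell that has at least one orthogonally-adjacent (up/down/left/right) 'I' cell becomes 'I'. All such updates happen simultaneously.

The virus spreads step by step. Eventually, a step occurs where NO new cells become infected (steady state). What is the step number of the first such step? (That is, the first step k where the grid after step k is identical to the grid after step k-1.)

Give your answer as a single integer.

Answer: 8

Derivation:
Step 0 (initial): 2 infected
Step 1: +5 new -> 7 infected
Step 2: +7 new -> 14 infected
Step 3: +2 new -> 16 infected
Step 4: +3 new -> 19 infected
Step 5: +3 new -> 22 infected
Step 6: +3 new -> 25 infected
Step 7: +1 new -> 26 infected
Step 8: +0 new -> 26 infected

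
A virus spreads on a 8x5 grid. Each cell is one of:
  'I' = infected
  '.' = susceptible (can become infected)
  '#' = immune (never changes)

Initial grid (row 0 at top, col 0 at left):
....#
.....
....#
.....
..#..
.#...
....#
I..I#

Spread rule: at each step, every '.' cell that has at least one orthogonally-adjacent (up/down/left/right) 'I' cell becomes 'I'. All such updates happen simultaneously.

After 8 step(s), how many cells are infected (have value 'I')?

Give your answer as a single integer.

Answer: 34

Derivation:
Step 0 (initial): 2 infected
Step 1: +4 new -> 6 infected
Step 2: +4 new -> 10 infected
Step 3: +4 new -> 14 infected
Step 4: +4 new -> 18 infected
Step 5: +5 new -> 23 infected
Step 6: +4 new -> 27 infected
Step 7: +5 new -> 32 infected
Step 8: +2 new -> 34 infected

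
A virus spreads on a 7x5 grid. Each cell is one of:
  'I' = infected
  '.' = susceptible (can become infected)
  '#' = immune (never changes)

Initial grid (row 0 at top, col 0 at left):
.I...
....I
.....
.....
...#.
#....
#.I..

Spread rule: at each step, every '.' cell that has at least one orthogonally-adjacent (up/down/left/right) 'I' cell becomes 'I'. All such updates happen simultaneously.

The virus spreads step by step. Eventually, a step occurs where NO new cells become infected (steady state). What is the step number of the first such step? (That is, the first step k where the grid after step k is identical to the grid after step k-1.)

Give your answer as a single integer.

Answer: 5

Derivation:
Step 0 (initial): 3 infected
Step 1: +9 new -> 12 infected
Step 2: +10 new -> 22 infected
Step 3: +8 new -> 30 infected
Step 4: +2 new -> 32 infected
Step 5: +0 new -> 32 infected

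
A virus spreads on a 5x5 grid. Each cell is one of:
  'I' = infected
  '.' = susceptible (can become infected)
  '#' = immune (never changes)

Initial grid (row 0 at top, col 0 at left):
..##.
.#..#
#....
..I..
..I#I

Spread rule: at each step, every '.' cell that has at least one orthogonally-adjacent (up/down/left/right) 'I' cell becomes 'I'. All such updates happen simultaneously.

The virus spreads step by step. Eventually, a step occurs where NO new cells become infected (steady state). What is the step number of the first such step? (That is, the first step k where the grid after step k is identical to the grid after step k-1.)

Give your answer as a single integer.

Step 0 (initial): 3 infected
Step 1: +5 new -> 8 infected
Step 2: +6 new -> 14 infected
Step 3: +1 new -> 15 infected
Step 4: +0 new -> 15 infected

Answer: 4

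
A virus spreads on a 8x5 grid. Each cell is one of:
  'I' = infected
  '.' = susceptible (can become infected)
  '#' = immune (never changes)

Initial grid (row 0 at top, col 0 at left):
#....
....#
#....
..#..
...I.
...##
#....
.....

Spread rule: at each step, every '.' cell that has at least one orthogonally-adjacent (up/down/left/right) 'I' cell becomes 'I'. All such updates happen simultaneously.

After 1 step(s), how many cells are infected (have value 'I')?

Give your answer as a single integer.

Answer: 4

Derivation:
Step 0 (initial): 1 infected
Step 1: +3 new -> 4 infected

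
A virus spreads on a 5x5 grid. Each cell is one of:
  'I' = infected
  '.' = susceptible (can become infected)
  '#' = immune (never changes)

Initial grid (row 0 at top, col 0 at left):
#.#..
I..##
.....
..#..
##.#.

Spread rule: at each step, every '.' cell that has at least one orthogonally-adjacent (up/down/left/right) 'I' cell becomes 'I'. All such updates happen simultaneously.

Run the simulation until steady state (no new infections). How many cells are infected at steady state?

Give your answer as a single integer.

Answer: 14

Derivation:
Step 0 (initial): 1 infected
Step 1: +2 new -> 3 infected
Step 2: +4 new -> 7 infected
Step 3: +2 new -> 9 infected
Step 4: +1 new -> 10 infected
Step 5: +2 new -> 12 infected
Step 6: +1 new -> 13 infected
Step 7: +1 new -> 14 infected
Step 8: +0 new -> 14 infected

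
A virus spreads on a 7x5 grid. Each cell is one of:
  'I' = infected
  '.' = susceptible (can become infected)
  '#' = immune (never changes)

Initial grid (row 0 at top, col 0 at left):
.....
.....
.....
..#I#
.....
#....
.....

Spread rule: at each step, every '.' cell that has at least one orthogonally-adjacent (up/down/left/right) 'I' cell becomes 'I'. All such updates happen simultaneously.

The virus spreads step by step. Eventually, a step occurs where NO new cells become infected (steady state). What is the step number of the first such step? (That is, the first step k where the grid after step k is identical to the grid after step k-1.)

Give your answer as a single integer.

Step 0 (initial): 1 infected
Step 1: +2 new -> 3 infected
Step 2: +6 new -> 9 infected
Step 3: +8 new -> 17 infected
Step 4: +9 new -> 26 infected
Step 5: +4 new -> 30 infected
Step 6: +2 new -> 32 infected
Step 7: +0 new -> 32 infected

Answer: 7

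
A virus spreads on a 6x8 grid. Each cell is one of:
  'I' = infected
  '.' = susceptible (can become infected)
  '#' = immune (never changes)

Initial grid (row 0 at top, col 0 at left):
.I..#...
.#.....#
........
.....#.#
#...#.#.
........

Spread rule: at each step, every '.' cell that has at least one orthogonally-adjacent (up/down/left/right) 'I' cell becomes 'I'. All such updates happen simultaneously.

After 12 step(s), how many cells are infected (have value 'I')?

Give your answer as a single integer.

Answer: 40

Derivation:
Step 0 (initial): 1 infected
Step 1: +2 new -> 3 infected
Step 2: +3 new -> 6 infected
Step 3: +3 new -> 9 infected
Step 4: +5 new -> 14 infected
Step 5: +5 new -> 19 infected
Step 6: +7 new -> 26 infected
Step 7: +4 new -> 30 infected
Step 8: +5 new -> 35 infected
Step 9: +1 new -> 36 infected
Step 10: +2 new -> 38 infected
Step 11: +1 new -> 39 infected
Step 12: +1 new -> 40 infected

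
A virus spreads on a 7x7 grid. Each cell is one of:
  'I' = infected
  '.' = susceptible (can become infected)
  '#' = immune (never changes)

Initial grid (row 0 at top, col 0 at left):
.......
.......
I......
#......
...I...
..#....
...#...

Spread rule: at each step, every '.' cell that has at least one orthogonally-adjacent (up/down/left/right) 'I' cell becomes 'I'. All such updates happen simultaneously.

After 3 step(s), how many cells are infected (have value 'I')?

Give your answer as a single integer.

Step 0 (initial): 2 infected
Step 1: +6 new -> 8 infected
Step 2: +10 new -> 18 infected
Step 3: +10 new -> 28 infected

Answer: 28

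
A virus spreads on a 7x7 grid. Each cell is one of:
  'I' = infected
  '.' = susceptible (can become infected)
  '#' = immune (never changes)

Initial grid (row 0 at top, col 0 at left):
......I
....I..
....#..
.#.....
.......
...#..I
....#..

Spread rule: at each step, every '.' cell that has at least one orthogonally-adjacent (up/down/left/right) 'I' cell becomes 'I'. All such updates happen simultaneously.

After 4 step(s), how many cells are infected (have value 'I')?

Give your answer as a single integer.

Answer: 32

Derivation:
Step 0 (initial): 3 infected
Step 1: +8 new -> 11 infected
Step 2: +9 new -> 20 infected
Step 3: +6 new -> 26 infected
Step 4: +6 new -> 32 infected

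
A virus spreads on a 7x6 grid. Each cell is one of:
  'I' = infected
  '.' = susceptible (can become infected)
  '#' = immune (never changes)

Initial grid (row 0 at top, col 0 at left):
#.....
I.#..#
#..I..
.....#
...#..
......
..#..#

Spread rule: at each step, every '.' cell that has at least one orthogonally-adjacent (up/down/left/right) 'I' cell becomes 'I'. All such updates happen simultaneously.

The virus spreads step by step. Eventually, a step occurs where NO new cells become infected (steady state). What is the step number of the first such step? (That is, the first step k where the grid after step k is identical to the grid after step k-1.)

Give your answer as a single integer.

Answer: 8

Derivation:
Step 0 (initial): 2 infected
Step 1: +5 new -> 7 infected
Step 2: +7 new -> 14 infected
Step 3: +5 new -> 19 infected
Step 4: +6 new -> 25 infected
Step 5: +5 new -> 30 infected
Step 6: +3 new -> 33 infected
Step 7: +1 new -> 34 infected
Step 8: +0 new -> 34 infected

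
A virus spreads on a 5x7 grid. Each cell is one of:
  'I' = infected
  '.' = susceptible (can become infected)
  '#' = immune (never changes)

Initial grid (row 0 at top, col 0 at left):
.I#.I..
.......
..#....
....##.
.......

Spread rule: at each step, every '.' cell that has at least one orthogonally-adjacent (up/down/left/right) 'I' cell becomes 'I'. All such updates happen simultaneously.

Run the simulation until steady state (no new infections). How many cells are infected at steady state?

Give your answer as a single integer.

Step 0 (initial): 2 infected
Step 1: +5 new -> 7 infected
Step 2: +7 new -> 14 infected
Step 3: +5 new -> 19 infected
Step 4: +5 new -> 24 infected
Step 5: +4 new -> 28 infected
Step 6: +2 new -> 30 infected
Step 7: +1 new -> 31 infected
Step 8: +0 new -> 31 infected

Answer: 31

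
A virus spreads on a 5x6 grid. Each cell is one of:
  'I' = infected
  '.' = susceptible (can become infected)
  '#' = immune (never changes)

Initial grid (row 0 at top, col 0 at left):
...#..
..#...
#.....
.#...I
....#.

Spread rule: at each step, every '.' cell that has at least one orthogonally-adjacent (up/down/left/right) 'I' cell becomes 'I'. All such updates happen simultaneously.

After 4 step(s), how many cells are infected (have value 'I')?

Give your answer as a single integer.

Step 0 (initial): 1 infected
Step 1: +3 new -> 4 infected
Step 2: +3 new -> 7 infected
Step 3: +5 new -> 12 infected
Step 4: +4 new -> 16 infected

Answer: 16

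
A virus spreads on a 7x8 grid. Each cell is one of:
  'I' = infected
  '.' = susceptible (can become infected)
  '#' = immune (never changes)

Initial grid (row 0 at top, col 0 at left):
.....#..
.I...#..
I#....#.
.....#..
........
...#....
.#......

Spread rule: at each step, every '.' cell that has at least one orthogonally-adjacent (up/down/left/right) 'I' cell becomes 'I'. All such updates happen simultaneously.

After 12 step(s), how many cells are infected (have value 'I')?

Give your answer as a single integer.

Answer: 46

Derivation:
Step 0 (initial): 2 infected
Step 1: +4 new -> 6 infected
Step 2: +6 new -> 12 infected
Step 3: +6 new -> 18 infected
Step 4: +6 new -> 24 infected
Step 5: +4 new -> 28 infected
Step 6: +2 new -> 30 infected
Step 7: +3 new -> 33 infected
Step 8: +3 new -> 36 infected
Step 9: +4 new -> 40 infected
Step 10: +3 new -> 43 infected
Step 11: +2 new -> 45 infected
Step 12: +1 new -> 46 infected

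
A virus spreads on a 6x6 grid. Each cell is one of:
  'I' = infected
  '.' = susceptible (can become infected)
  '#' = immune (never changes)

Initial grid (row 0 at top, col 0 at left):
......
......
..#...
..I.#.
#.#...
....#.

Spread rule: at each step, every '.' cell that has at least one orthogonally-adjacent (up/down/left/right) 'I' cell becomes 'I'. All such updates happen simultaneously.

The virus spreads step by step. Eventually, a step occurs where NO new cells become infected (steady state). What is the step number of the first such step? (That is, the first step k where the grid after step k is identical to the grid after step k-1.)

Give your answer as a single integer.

Answer: 7

Derivation:
Step 0 (initial): 1 infected
Step 1: +2 new -> 3 infected
Step 2: +5 new -> 8 infected
Step 3: +7 new -> 15 infected
Step 4: +9 new -> 24 infected
Step 5: +6 new -> 30 infected
Step 6: +1 new -> 31 infected
Step 7: +0 new -> 31 infected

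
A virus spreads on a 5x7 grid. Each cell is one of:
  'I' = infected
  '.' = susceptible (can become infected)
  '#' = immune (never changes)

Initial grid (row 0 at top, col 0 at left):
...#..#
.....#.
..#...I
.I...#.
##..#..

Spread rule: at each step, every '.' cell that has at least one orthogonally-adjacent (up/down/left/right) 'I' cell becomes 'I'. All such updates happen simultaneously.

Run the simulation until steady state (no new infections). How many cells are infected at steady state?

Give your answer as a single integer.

Answer: 27

Derivation:
Step 0 (initial): 2 infected
Step 1: +6 new -> 8 infected
Step 2: +6 new -> 14 infected
Step 3: +8 new -> 22 infected
Step 4: +4 new -> 26 infected
Step 5: +1 new -> 27 infected
Step 6: +0 new -> 27 infected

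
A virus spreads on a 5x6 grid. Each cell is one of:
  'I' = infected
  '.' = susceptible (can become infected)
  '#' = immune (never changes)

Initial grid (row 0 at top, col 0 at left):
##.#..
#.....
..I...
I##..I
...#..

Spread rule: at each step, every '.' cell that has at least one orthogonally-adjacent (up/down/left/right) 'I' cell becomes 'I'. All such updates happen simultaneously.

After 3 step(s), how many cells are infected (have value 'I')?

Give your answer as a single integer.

Answer: 22

Derivation:
Step 0 (initial): 3 infected
Step 1: +8 new -> 11 infected
Step 2: +8 new -> 19 infected
Step 3: +3 new -> 22 infected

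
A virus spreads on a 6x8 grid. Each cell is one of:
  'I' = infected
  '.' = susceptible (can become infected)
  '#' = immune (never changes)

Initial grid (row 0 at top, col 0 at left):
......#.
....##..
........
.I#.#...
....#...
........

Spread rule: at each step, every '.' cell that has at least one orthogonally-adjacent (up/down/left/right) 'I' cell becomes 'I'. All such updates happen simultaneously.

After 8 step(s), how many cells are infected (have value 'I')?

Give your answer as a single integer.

Step 0 (initial): 1 infected
Step 1: +3 new -> 4 infected
Step 2: +6 new -> 10 infected
Step 3: +7 new -> 17 infected
Step 4: +6 new -> 23 infected
Step 5: +3 new -> 26 infected
Step 6: +4 new -> 30 infected
Step 7: +6 new -> 36 infected
Step 8: +4 new -> 40 infected

Answer: 40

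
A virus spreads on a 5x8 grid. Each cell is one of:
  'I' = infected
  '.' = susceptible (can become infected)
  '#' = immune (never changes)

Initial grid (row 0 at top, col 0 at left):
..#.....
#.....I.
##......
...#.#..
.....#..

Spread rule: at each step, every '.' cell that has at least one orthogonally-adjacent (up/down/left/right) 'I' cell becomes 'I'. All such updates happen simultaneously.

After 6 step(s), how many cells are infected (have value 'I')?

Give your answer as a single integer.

Answer: 27

Derivation:
Step 0 (initial): 1 infected
Step 1: +4 new -> 5 infected
Step 2: +6 new -> 11 infected
Step 3: +5 new -> 16 infected
Step 4: +5 new -> 21 infected
Step 5: +3 new -> 24 infected
Step 6: +3 new -> 27 infected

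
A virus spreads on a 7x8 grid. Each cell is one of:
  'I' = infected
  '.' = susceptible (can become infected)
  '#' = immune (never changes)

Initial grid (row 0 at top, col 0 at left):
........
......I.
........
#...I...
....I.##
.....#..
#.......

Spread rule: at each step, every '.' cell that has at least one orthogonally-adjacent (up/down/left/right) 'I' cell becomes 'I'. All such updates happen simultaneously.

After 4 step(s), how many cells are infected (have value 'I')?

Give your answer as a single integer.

Answer: 40

Derivation:
Step 0 (initial): 3 infected
Step 1: +10 new -> 13 infected
Step 2: +11 new -> 24 infected
Step 3: +9 new -> 33 infected
Step 4: +7 new -> 40 infected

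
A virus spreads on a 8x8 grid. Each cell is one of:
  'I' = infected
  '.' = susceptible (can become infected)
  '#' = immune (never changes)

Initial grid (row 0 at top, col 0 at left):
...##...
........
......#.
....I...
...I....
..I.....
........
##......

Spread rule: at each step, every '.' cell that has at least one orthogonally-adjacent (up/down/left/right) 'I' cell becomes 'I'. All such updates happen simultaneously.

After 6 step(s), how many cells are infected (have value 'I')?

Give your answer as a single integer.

Step 0 (initial): 3 infected
Step 1: +8 new -> 11 infected
Step 2: +12 new -> 23 infected
Step 3: +11 new -> 34 infected
Step 4: +10 new -> 44 infected
Step 5: +8 new -> 52 infected
Step 6: +5 new -> 57 infected

Answer: 57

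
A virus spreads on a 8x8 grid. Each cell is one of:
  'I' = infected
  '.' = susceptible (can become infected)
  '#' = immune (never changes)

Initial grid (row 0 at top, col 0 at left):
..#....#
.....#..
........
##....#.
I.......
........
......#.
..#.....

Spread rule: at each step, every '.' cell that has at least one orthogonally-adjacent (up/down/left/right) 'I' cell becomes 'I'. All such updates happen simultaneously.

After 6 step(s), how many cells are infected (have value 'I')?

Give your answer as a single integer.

Step 0 (initial): 1 infected
Step 1: +2 new -> 3 infected
Step 2: +3 new -> 6 infected
Step 3: +5 new -> 11 infected
Step 4: +6 new -> 17 infected
Step 5: +7 new -> 24 infected
Step 6: +9 new -> 33 infected

Answer: 33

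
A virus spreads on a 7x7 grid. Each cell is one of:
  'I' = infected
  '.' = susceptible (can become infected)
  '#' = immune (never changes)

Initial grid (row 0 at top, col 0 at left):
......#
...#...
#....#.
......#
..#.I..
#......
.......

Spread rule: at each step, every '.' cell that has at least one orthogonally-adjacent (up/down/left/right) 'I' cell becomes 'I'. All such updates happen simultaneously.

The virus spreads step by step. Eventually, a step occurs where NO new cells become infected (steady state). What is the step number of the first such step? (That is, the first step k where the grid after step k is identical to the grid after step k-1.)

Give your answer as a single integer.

Step 0 (initial): 1 infected
Step 1: +4 new -> 5 infected
Step 2: +7 new -> 12 infected
Step 3: +7 new -> 19 infected
Step 4: +7 new -> 26 infected
Step 5: +8 new -> 34 infected
Step 6: +5 new -> 39 infected
Step 7: +2 new -> 41 infected
Step 8: +1 new -> 42 infected
Step 9: +0 new -> 42 infected

Answer: 9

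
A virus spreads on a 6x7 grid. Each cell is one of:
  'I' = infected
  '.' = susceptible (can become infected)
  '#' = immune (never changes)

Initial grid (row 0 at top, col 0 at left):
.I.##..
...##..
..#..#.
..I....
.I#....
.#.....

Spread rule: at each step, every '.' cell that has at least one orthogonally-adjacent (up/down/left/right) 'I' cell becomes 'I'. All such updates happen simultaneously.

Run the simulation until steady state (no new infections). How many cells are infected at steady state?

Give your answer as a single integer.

Step 0 (initial): 3 infected
Step 1: +6 new -> 9 infected
Step 2: +8 new -> 17 infected
Step 3: +5 new -> 22 infected
Step 4: +4 new -> 26 infected
Step 5: +3 new -> 29 infected
Step 6: +2 new -> 31 infected
Step 7: +2 new -> 33 infected
Step 8: +1 new -> 34 infected
Step 9: +0 new -> 34 infected

Answer: 34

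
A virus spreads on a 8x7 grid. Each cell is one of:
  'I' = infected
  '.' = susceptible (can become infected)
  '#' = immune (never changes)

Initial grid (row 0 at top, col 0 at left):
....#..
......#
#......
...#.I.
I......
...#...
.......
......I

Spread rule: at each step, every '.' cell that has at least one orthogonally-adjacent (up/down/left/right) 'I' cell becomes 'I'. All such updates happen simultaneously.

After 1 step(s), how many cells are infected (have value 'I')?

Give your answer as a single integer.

Step 0 (initial): 3 infected
Step 1: +9 new -> 12 infected

Answer: 12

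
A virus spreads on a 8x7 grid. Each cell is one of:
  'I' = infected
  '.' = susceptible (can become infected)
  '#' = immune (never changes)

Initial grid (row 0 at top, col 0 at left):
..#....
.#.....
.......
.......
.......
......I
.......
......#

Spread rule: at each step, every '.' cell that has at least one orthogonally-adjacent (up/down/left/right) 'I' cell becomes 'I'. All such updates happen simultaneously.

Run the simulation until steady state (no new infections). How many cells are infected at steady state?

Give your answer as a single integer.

Answer: 53

Derivation:
Step 0 (initial): 1 infected
Step 1: +3 new -> 4 infected
Step 2: +4 new -> 8 infected
Step 3: +6 new -> 14 infected
Step 4: +7 new -> 21 infected
Step 5: +8 new -> 29 infected
Step 6: +8 new -> 37 infected
Step 7: +7 new -> 44 infected
Step 8: +5 new -> 49 infected
Step 9: +1 new -> 50 infected
Step 10: +1 new -> 51 infected
Step 11: +1 new -> 52 infected
Step 12: +1 new -> 53 infected
Step 13: +0 new -> 53 infected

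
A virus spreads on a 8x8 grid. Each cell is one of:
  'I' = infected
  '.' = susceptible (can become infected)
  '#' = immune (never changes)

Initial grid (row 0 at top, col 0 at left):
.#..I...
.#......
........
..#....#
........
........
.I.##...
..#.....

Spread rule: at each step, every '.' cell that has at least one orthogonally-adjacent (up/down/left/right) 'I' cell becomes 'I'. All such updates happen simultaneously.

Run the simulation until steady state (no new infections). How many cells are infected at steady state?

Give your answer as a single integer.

Step 0 (initial): 2 infected
Step 1: +7 new -> 9 infected
Step 2: +9 new -> 18 infected
Step 3: +10 new -> 28 infected
Step 4: +10 new -> 38 infected
Step 5: +5 new -> 43 infected
Step 6: +4 new -> 47 infected
Step 7: +5 new -> 52 infected
Step 8: +3 new -> 55 infected
Step 9: +2 new -> 57 infected
Step 10: +0 new -> 57 infected

Answer: 57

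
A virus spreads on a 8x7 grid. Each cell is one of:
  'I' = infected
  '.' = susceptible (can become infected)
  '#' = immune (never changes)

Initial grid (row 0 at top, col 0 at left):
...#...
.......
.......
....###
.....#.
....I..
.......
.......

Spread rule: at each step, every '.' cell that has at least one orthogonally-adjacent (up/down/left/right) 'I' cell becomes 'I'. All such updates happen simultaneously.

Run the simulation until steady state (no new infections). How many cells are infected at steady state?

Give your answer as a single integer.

Answer: 51

Derivation:
Step 0 (initial): 1 infected
Step 1: +4 new -> 5 infected
Step 2: +6 new -> 11 infected
Step 3: +8 new -> 19 infected
Step 4: +7 new -> 26 infected
Step 5: +7 new -> 33 infected
Step 6: +6 new -> 39 infected
Step 7: +6 new -> 45 infected
Step 8: +4 new -> 49 infected
Step 9: +2 new -> 51 infected
Step 10: +0 new -> 51 infected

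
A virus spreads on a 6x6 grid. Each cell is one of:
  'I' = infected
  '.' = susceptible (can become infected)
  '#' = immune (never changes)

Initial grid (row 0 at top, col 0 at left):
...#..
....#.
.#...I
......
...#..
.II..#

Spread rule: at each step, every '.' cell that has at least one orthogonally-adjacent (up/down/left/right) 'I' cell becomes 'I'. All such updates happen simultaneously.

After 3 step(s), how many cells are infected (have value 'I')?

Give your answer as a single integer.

Answer: 24

Derivation:
Step 0 (initial): 3 infected
Step 1: +7 new -> 10 infected
Step 2: +8 new -> 18 infected
Step 3: +6 new -> 24 infected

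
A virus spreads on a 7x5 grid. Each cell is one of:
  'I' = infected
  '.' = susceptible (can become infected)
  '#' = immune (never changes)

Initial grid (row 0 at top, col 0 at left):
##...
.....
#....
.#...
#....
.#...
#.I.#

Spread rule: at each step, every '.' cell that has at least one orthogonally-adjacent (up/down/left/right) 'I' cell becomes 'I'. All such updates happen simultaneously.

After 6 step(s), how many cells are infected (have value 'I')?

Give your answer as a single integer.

Step 0 (initial): 1 infected
Step 1: +3 new -> 4 infected
Step 2: +2 new -> 6 infected
Step 3: +4 new -> 10 infected
Step 4: +3 new -> 13 infected
Step 5: +4 new -> 17 infected
Step 6: +4 new -> 21 infected

Answer: 21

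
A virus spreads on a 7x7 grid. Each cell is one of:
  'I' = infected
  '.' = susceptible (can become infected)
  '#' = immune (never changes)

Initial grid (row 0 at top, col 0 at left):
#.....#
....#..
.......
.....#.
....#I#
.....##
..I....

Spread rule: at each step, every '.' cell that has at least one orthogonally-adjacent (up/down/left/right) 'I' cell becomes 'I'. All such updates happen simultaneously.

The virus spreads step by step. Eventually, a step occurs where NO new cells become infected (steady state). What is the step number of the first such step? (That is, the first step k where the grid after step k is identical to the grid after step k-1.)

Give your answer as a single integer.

Answer: 10

Derivation:
Step 0 (initial): 2 infected
Step 1: +3 new -> 5 infected
Step 2: +5 new -> 10 infected
Step 3: +6 new -> 16 infected
Step 4: +5 new -> 21 infected
Step 5: +5 new -> 26 infected
Step 6: +5 new -> 31 infected
Step 7: +4 new -> 35 infected
Step 8: +3 new -> 38 infected
Step 9: +3 new -> 41 infected
Step 10: +0 new -> 41 infected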